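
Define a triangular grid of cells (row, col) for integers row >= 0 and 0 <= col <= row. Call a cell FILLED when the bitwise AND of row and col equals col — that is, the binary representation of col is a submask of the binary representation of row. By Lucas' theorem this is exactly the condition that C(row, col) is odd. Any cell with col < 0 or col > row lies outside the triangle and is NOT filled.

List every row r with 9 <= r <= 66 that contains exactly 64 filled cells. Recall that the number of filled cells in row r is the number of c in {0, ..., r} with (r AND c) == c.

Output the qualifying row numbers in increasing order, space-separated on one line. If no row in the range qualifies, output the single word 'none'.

Row r has 2^popcount(r) filled cells, so we need popcount(r) = log2(64) = 6.
Scan r = 9..66 and keep those with exactly 6 one-bits:
r=9=1001 popcount=2 -> skip
r=10=1010 popcount=2 -> skip
r=11=1011 popcount=3 -> skip
r=12=1100 popcount=2 -> skip
r=13=1101 popcount=3 -> skip
r=14=1110 popcount=3 -> skip
r=15=1111 popcount=4 -> skip
r=16=10000 popcount=1 -> skip
r=17=10001 popcount=2 -> skip
r=18=10010 popcount=2 -> skip
r=19=10011 popcount=3 -> skip
r=20=10100 popcount=2 -> skip
r=21=10101 popcount=3 -> skip
r=22=10110 popcount=3 -> skip
r=23=10111 popcount=4 -> skip
r=24=11000 popcount=2 -> skip
r=25=11001 popcount=3 -> skip
r=26=11010 popcount=3 -> skip
r=27=11011 popcount=4 -> skip
r=28=11100 popcount=3 -> skip
r=29=11101 popcount=4 -> skip
r=30=11110 popcount=4 -> skip
r=31=11111 popcount=5 -> skip
r=32=100000 popcount=1 -> skip
r=33=100001 popcount=2 -> skip
r=34=100010 popcount=2 -> skip
r=35=100011 popcount=3 -> skip
r=36=100100 popcount=2 -> skip
r=37=100101 popcount=3 -> skip
r=38=100110 popcount=3 -> skip
r=39=100111 popcount=4 -> skip
r=40=101000 popcount=2 -> skip
r=41=101001 popcount=3 -> skip
r=42=101010 popcount=3 -> skip
r=43=101011 popcount=4 -> skip
r=44=101100 popcount=3 -> skip
r=45=101101 popcount=4 -> skip
r=46=101110 popcount=4 -> skip
r=47=101111 popcount=5 -> skip
r=48=110000 popcount=2 -> skip
r=49=110001 popcount=3 -> skip
r=50=110010 popcount=3 -> skip
r=51=110011 popcount=4 -> skip
r=52=110100 popcount=3 -> skip
r=53=110101 popcount=4 -> skip
r=54=110110 popcount=4 -> skip
r=55=110111 popcount=5 -> skip
r=56=111000 popcount=3 -> skip
r=57=111001 popcount=4 -> skip
r=58=111010 popcount=4 -> skip
r=59=111011 popcount=5 -> skip
r=60=111100 popcount=4 -> skip
r=61=111101 popcount=5 -> skip
r=62=111110 popcount=5 -> skip
r=63=111111 popcount=6 -> KEEP
r=64=1000000 popcount=1 -> skip
r=65=1000001 popcount=2 -> skip
r=66=1000010 popcount=2 -> skip
Kept rows: 63

Answer: 63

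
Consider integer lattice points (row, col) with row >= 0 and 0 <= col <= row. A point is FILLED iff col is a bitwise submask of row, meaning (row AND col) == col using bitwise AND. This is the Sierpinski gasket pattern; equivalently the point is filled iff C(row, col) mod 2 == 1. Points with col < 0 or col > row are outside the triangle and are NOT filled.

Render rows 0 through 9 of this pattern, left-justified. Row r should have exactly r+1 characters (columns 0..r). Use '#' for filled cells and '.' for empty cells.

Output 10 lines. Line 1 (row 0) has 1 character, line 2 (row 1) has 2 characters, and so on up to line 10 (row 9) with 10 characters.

r0=0: #
r1=1: ##
r2=10: #.#
r3=11: ####
r4=100: #...#
r5=101: ##..##
r6=110: #.#.#.#
r7=111: ########
r8=1000: #.......#
r9=1001: ##......##

Answer: #
##
#.#
####
#...#
##..##
#.#.#.#
########
#.......#
##......##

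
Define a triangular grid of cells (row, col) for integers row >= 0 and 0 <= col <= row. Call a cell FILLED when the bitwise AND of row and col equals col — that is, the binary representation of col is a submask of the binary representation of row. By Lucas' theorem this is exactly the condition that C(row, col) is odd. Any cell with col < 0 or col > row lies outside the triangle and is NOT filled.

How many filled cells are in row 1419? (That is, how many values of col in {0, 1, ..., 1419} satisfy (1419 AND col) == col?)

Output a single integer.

Answer: 64

Derivation:
1419 in binary = 10110001011
popcount(1419) = number of 1-bits in 10110001011 = 6
A col c satisfies (1419 AND c) == c iff every set bit of c is also set in 1419; each of the 6 set bits of 1419 can independently be on or off in c.
count = 2^6 = 64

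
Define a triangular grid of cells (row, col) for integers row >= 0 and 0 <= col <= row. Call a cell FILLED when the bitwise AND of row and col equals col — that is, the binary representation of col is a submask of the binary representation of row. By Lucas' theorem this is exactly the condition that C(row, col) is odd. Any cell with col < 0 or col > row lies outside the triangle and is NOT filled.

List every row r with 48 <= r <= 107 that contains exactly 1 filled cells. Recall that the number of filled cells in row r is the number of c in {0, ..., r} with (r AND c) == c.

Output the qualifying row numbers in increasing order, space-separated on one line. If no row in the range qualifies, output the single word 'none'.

Row r has 2^popcount(r) filled cells, so we need popcount(r) = log2(1) = 0.
Scan r = 48..107 and keep those with exactly 0 one-bits:
r=48=110000 popcount=2 -> skip
r=49=110001 popcount=3 -> skip
r=50=110010 popcount=3 -> skip
r=51=110011 popcount=4 -> skip
r=52=110100 popcount=3 -> skip
r=53=110101 popcount=4 -> skip
r=54=110110 popcount=4 -> skip
r=55=110111 popcount=5 -> skip
r=56=111000 popcount=3 -> skip
r=57=111001 popcount=4 -> skip
r=58=111010 popcount=4 -> skip
r=59=111011 popcount=5 -> skip
r=60=111100 popcount=4 -> skip
r=61=111101 popcount=5 -> skip
r=62=111110 popcount=5 -> skip
r=63=111111 popcount=6 -> skip
r=64=1000000 popcount=1 -> skip
r=65=1000001 popcount=2 -> skip
r=66=1000010 popcount=2 -> skip
r=67=1000011 popcount=3 -> skip
r=68=1000100 popcount=2 -> skip
r=69=1000101 popcount=3 -> skip
r=70=1000110 popcount=3 -> skip
r=71=1000111 popcount=4 -> skip
r=72=1001000 popcount=2 -> skip
r=73=1001001 popcount=3 -> skip
r=74=1001010 popcount=3 -> skip
r=75=1001011 popcount=4 -> skip
r=76=1001100 popcount=3 -> skip
r=77=1001101 popcount=4 -> skip
r=78=1001110 popcount=4 -> skip
r=79=1001111 popcount=5 -> skip
r=80=1010000 popcount=2 -> skip
r=81=1010001 popcount=3 -> skip
r=82=1010010 popcount=3 -> skip
r=83=1010011 popcount=4 -> skip
r=84=1010100 popcount=3 -> skip
r=85=1010101 popcount=4 -> skip
r=86=1010110 popcount=4 -> skip
r=87=1010111 popcount=5 -> skip
r=88=1011000 popcount=3 -> skip
r=89=1011001 popcount=4 -> skip
r=90=1011010 popcount=4 -> skip
r=91=1011011 popcount=5 -> skip
r=92=1011100 popcount=4 -> skip
r=93=1011101 popcount=5 -> skip
r=94=1011110 popcount=5 -> skip
r=95=1011111 popcount=6 -> skip
r=96=1100000 popcount=2 -> skip
r=97=1100001 popcount=3 -> skip
r=98=1100010 popcount=3 -> skip
r=99=1100011 popcount=4 -> skip
r=100=1100100 popcount=3 -> skip
r=101=1100101 popcount=4 -> skip
r=102=1100110 popcount=4 -> skip
r=103=1100111 popcount=5 -> skip
r=104=1101000 popcount=3 -> skip
r=105=1101001 popcount=4 -> skip
r=106=1101010 popcount=4 -> skip
r=107=1101011 popcount=5 -> skip
Kept rows: none

Answer: none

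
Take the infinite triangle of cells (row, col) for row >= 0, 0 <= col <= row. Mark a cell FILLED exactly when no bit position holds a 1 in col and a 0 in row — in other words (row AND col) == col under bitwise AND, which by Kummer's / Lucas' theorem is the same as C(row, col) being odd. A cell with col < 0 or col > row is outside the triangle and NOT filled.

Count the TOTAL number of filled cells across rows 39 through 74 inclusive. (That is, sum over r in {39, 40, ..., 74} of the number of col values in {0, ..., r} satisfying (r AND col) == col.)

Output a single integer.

Answer: 522

Derivation:
r39=100111 pc4: +16 =16
r40=101000 pc2: +4 =20
r41=101001 pc3: +8 =28
r42=101010 pc3: +8 =36
r43=101011 pc4: +16 =52
r44=101100 pc3: +8 =60
r45=101101 pc4: +16 =76
r46=101110 pc4: +16 =92
r47=101111 pc5: +32 =124
r48=110000 pc2: +4 =128
r49=110001 pc3: +8 =136
r50=110010 pc3: +8 =144
r51=110011 pc4: +16 =160
r52=110100 pc3: +8 =168
r53=110101 pc4: +16 =184
r54=110110 pc4: +16 =200
r55=110111 pc5: +32 =232
r56=111000 pc3: +8 =240
r57=111001 pc4: +16 =256
r58=111010 pc4: +16 =272
r59=111011 pc5: +32 =304
r60=111100 pc4: +16 =320
r61=111101 pc5: +32 =352
r62=111110 pc5: +32 =384
r63=111111 pc6: +64 =448
r64=1000000 pc1: +2 =450
r65=1000001 pc2: +4 =454
r66=1000010 pc2: +4 =458
r67=1000011 pc3: +8 =466
r68=1000100 pc2: +4 =470
r69=1000101 pc3: +8 =478
r70=1000110 pc3: +8 =486
r71=1000111 pc4: +16 =502
r72=1001000 pc2: +4 =506
r73=1001001 pc3: +8 =514
r74=1001010 pc3: +8 =522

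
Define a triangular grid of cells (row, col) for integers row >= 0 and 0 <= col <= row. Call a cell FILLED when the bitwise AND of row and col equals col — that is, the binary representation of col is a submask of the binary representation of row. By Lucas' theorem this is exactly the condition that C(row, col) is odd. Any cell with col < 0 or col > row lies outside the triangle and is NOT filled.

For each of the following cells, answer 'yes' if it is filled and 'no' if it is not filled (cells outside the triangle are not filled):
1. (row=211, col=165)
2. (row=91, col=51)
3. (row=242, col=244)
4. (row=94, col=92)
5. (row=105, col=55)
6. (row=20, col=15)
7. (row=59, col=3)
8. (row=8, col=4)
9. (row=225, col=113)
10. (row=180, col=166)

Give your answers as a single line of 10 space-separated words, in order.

(211,165): row=0b11010011, col=0b10100101, row AND col = 0b10000001 = 129; 129 != 165 -> empty
(91,51): row=0b1011011, col=0b110011, row AND col = 0b10011 = 19; 19 != 51 -> empty
(242,244): col outside [0, 242] -> not filled
(94,92): row=0b1011110, col=0b1011100, row AND col = 0b1011100 = 92; 92 == 92 -> filled
(105,55): row=0b1101001, col=0b110111, row AND col = 0b100001 = 33; 33 != 55 -> empty
(20,15): row=0b10100, col=0b1111, row AND col = 0b100 = 4; 4 != 15 -> empty
(59,3): row=0b111011, col=0b11, row AND col = 0b11 = 3; 3 == 3 -> filled
(8,4): row=0b1000, col=0b100, row AND col = 0b0 = 0; 0 != 4 -> empty
(225,113): row=0b11100001, col=0b1110001, row AND col = 0b1100001 = 97; 97 != 113 -> empty
(180,166): row=0b10110100, col=0b10100110, row AND col = 0b10100100 = 164; 164 != 166 -> empty

Answer: no no no yes no no yes no no no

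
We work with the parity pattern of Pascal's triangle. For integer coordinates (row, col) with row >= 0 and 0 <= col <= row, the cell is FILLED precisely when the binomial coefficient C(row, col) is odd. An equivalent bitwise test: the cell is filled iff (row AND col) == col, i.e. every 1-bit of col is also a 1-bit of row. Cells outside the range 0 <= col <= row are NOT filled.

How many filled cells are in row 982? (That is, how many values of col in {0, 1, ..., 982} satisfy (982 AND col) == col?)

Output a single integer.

Answer: 128

Derivation:
982 in binary = 1111010110
popcount(982) = number of 1-bits in 1111010110 = 7
A col c satisfies (982 AND c) == c iff every set bit of c is also set in 982; each of the 7 set bits of 982 can independently be on or off in c.
count = 2^7 = 128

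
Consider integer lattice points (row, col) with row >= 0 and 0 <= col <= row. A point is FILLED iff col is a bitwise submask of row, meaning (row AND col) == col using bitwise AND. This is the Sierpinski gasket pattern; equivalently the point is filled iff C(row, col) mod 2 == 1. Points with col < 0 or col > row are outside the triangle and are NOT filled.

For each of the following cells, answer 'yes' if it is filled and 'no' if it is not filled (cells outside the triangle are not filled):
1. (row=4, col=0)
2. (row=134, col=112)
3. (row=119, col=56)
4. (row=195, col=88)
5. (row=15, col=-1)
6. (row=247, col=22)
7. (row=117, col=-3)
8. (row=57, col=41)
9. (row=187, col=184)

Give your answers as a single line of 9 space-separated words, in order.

(4,0): row=0b100, col=0b0, row AND col = 0b0 = 0; 0 == 0 -> filled
(134,112): row=0b10000110, col=0b1110000, row AND col = 0b0 = 0; 0 != 112 -> empty
(119,56): row=0b1110111, col=0b111000, row AND col = 0b110000 = 48; 48 != 56 -> empty
(195,88): row=0b11000011, col=0b1011000, row AND col = 0b1000000 = 64; 64 != 88 -> empty
(15,-1): col outside [0, 15] -> not filled
(247,22): row=0b11110111, col=0b10110, row AND col = 0b10110 = 22; 22 == 22 -> filled
(117,-3): col outside [0, 117] -> not filled
(57,41): row=0b111001, col=0b101001, row AND col = 0b101001 = 41; 41 == 41 -> filled
(187,184): row=0b10111011, col=0b10111000, row AND col = 0b10111000 = 184; 184 == 184 -> filled

Answer: yes no no no no yes no yes yes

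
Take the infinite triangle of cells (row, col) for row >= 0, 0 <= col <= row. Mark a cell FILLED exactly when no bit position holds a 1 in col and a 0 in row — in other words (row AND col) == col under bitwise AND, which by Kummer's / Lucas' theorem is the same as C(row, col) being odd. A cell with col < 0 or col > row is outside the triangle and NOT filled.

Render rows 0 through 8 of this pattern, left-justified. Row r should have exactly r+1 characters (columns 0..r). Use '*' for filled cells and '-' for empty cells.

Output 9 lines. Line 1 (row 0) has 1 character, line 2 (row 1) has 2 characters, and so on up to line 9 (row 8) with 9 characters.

Answer: *
**
*-*
****
*---*
**--**
*-*-*-*
********
*-------*

Derivation:
r0=0: *
r1=1: **
r2=10: *-*
r3=11: ****
r4=100: *---*
r5=101: **--**
r6=110: *-*-*-*
r7=111: ********
r8=1000: *-------*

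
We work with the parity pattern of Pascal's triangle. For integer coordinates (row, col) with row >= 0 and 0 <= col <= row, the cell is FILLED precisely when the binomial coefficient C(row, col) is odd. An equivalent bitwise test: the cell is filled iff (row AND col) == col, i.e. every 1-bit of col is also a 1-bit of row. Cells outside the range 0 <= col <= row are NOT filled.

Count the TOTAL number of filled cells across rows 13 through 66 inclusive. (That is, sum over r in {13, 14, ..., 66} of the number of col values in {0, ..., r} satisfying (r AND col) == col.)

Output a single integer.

Answer: 690

Derivation:
r13=1101 pc3: +8 =8
r14=1110 pc3: +8 =16
r15=1111 pc4: +16 =32
r16=10000 pc1: +2 =34
r17=10001 pc2: +4 =38
r18=10010 pc2: +4 =42
r19=10011 pc3: +8 =50
r20=10100 pc2: +4 =54
r21=10101 pc3: +8 =62
r22=10110 pc3: +8 =70
r23=10111 pc4: +16 =86
r24=11000 pc2: +4 =90
r25=11001 pc3: +8 =98
r26=11010 pc3: +8 =106
r27=11011 pc4: +16 =122
r28=11100 pc3: +8 =130
r29=11101 pc4: +16 =146
r30=11110 pc4: +16 =162
r31=11111 pc5: +32 =194
r32=100000 pc1: +2 =196
r33=100001 pc2: +4 =200
r34=100010 pc2: +4 =204
r35=100011 pc3: +8 =212
r36=100100 pc2: +4 =216
r37=100101 pc3: +8 =224
r38=100110 pc3: +8 =232
r39=100111 pc4: +16 =248
r40=101000 pc2: +4 =252
r41=101001 pc3: +8 =260
r42=101010 pc3: +8 =268
r43=101011 pc4: +16 =284
r44=101100 pc3: +8 =292
r45=101101 pc4: +16 =308
r46=101110 pc4: +16 =324
r47=101111 pc5: +32 =356
r48=110000 pc2: +4 =360
r49=110001 pc3: +8 =368
r50=110010 pc3: +8 =376
r51=110011 pc4: +16 =392
r52=110100 pc3: +8 =400
r53=110101 pc4: +16 =416
r54=110110 pc4: +16 =432
r55=110111 pc5: +32 =464
r56=111000 pc3: +8 =472
r57=111001 pc4: +16 =488
r58=111010 pc4: +16 =504
r59=111011 pc5: +32 =536
r60=111100 pc4: +16 =552
r61=111101 pc5: +32 =584
r62=111110 pc5: +32 =616
r63=111111 pc6: +64 =680
r64=1000000 pc1: +2 =682
r65=1000001 pc2: +4 =686
r66=1000010 pc2: +4 =690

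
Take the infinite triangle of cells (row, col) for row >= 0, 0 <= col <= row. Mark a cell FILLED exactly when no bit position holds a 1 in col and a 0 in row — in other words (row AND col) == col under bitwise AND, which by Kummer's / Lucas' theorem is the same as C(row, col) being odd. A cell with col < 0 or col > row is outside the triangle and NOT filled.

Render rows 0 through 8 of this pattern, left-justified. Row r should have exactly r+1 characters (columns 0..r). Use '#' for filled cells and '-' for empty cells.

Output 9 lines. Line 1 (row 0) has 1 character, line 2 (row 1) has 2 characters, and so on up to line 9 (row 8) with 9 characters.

r0=0: #
r1=1: ##
r2=10: #-#
r3=11: ####
r4=100: #---#
r5=101: ##--##
r6=110: #-#-#-#
r7=111: ########
r8=1000: #-------#

Answer: #
##
#-#
####
#---#
##--##
#-#-#-#
########
#-------#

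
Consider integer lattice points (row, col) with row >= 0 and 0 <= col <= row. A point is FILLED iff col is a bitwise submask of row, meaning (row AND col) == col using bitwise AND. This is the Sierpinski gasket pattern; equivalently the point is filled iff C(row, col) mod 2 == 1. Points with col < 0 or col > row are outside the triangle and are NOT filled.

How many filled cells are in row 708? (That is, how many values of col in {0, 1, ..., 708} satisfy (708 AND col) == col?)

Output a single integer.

708 in binary = 1011000100
popcount(708) = number of 1-bits in 1011000100 = 4
A col c satisfies (708 AND c) == c iff every set bit of c is also set in 708; each of the 4 set bits of 708 can independently be on or off in c.
count = 2^4 = 16

Answer: 16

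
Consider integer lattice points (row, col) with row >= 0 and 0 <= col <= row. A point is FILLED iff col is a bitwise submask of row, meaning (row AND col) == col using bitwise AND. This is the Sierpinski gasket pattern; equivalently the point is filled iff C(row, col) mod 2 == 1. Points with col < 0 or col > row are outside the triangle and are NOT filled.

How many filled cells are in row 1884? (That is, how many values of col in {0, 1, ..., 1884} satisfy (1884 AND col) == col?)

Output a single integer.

Answer: 128

Derivation:
1884 in binary = 11101011100
popcount(1884) = number of 1-bits in 11101011100 = 7
A col c satisfies (1884 AND c) == c iff every set bit of c is also set in 1884; each of the 7 set bits of 1884 can independently be on or off in c.
count = 2^7 = 128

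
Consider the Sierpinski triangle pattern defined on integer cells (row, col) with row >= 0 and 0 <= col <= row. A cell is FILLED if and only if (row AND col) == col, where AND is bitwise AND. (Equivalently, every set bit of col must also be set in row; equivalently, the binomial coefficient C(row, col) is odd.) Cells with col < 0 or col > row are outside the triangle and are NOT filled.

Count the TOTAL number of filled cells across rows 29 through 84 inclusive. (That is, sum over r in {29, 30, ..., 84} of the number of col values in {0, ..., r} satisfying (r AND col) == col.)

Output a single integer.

Answer: 756

Derivation:
r29=11101 pc4: +16 =16
r30=11110 pc4: +16 =32
r31=11111 pc5: +32 =64
r32=100000 pc1: +2 =66
r33=100001 pc2: +4 =70
r34=100010 pc2: +4 =74
r35=100011 pc3: +8 =82
r36=100100 pc2: +4 =86
r37=100101 pc3: +8 =94
r38=100110 pc3: +8 =102
r39=100111 pc4: +16 =118
r40=101000 pc2: +4 =122
r41=101001 pc3: +8 =130
r42=101010 pc3: +8 =138
r43=101011 pc4: +16 =154
r44=101100 pc3: +8 =162
r45=101101 pc4: +16 =178
r46=101110 pc4: +16 =194
r47=101111 pc5: +32 =226
r48=110000 pc2: +4 =230
r49=110001 pc3: +8 =238
r50=110010 pc3: +8 =246
r51=110011 pc4: +16 =262
r52=110100 pc3: +8 =270
r53=110101 pc4: +16 =286
r54=110110 pc4: +16 =302
r55=110111 pc5: +32 =334
r56=111000 pc3: +8 =342
r57=111001 pc4: +16 =358
r58=111010 pc4: +16 =374
r59=111011 pc5: +32 =406
r60=111100 pc4: +16 =422
r61=111101 pc5: +32 =454
r62=111110 pc5: +32 =486
r63=111111 pc6: +64 =550
r64=1000000 pc1: +2 =552
r65=1000001 pc2: +4 =556
r66=1000010 pc2: +4 =560
r67=1000011 pc3: +8 =568
r68=1000100 pc2: +4 =572
r69=1000101 pc3: +8 =580
r70=1000110 pc3: +8 =588
r71=1000111 pc4: +16 =604
r72=1001000 pc2: +4 =608
r73=1001001 pc3: +8 =616
r74=1001010 pc3: +8 =624
r75=1001011 pc4: +16 =640
r76=1001100 pc3: +8 =648
r77=1001101 pc4: +16 =664
r78=1001110 pc4: +16 =680
r79=1001111 pc5: +32 =712
r80=1010000 pc2: +4 =716
r81=1010001 pc3: +8 =724
r82=1010010 pc3: +8 =732
r83=1010011 pc4: +16 =748
r84=1010100 pc3: +8 =756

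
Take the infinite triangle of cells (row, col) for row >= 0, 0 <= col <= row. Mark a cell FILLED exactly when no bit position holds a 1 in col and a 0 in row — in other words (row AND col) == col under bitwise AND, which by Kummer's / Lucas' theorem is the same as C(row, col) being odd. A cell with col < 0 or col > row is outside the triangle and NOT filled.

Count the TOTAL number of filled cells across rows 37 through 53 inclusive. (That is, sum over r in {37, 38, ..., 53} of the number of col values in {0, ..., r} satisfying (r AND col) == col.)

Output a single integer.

r37=100101 pc3: +8 =8
r38=100110 pc3: +8 =16
r39=100111 pc4: +16 =32
r40=101000 pc2: +4 =36
r41=101001 pc3: +8 =44
r42=101010 pc3: +8 =52
r43=101011 pc4: +16 =68
r44=101100 pc3: +8 =76
r45=101101 pc4: +16 =92
r46=101110 pc4: +16 =108
r47=101111 pc5: +32 =140
r48=110000 pc2: +4 =144
r49=110001 pc3: +8 =152
r50=110010 pc3: +8 =160
r51=110011 pc4: +16 =176
r52=110100 pc3: +8 =184
r53=110101 pc4: +16 =200

Answer: 200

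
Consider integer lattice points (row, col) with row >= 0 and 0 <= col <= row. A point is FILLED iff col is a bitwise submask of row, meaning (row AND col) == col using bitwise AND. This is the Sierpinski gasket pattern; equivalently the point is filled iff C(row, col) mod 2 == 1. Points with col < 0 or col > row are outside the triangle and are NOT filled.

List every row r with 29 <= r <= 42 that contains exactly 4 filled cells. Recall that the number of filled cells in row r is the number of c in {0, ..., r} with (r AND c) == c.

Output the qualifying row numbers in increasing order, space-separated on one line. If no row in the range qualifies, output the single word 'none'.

Row r has 2^popcount(r) filled cells, so we need popcount(r) = log2(4) = 2.
Scan r = 29..42 and keep those with exactly 2 one-bits:
r=29=11101 popcount=4 -> skip
r=30=11110 popcount=4 -> skip
r=31=11111 popcount=5 -> skip
r=32=100000 popcount=1 -> skip
r=33=100001 popcount=2 -> KEEP
r=34=100010 popcount=2 -> KEEP
r=35=100011 popcount=3 -> skip
r=36=100100 popcount=2 -> KEEP
r=37=100101 popcount=3 -> skip
r=38=100110 popcount=3 -> skip
r=39=100111 popcount=4 -> skip
r=40=101000 popcount=2 -> KEEP
r=41=101001 popcount=3 -> skip
r=42=101010 popcount=3 -> skip
Kept rows: 33 34 36 40

Answer: 33 34 36 40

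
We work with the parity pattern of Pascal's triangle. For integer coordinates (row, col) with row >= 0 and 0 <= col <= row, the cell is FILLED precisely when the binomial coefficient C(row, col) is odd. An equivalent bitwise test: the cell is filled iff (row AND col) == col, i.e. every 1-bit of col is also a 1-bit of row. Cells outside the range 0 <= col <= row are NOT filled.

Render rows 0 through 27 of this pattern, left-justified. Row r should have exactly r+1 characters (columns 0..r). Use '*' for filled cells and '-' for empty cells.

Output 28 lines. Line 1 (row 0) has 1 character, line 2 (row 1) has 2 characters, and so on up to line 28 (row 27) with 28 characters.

Answer: *
**
*-*
****
*---*
**--**
*-*-*-*
********
*-------*
**------**
*-*-----*-*
****----****
*---*---*---*
**--**--**--**
*-*-*-*-*-*-*-*
****************
*---------------*
**--------------**
*-*-------------*-*
****------------****
*---*-----------*---*
**--**----------**--**
*-*-*-*---------*-*-*-*
********--------********
*-------*-------*-------*
**------**------**------**
*-*-----*-*-----*-*-----*-*
****----****----****----****

Derivation:
r0=0: *
r1=1: **
r2=10: *-*
r3=11: ****
r4=100: *---*
r5=101: **--**
r6=110: *-*-*-*
r7=111: ********
r8=1000: *-------*
r9=1001: **------**
r10=1010: *-*-----*-*
r11=1011: ****----****
r12=1100: *---*---*---*
r13=1101: **--**--**--**
r14=1110: *-*-*-*-*-*-*-*
r15=1111: ****************
r16=10000: *---------------*
r17=10001: **--------------**
r18=10010: *-*-------------*-*
r19=10011: ****------------****
r20=10100: *---*-----------*---*
r21=10101: **--**----------**--**
r22=10110: *-*-*-*---------*-*-*-*
r23=10111: ********--------********
r24=11000: *-------*-------*-------*
r25=11001: **------**------**------**
r26=11010: *-*-----*-*-----*-*-----*-*
r27=11011: ****----****----****----****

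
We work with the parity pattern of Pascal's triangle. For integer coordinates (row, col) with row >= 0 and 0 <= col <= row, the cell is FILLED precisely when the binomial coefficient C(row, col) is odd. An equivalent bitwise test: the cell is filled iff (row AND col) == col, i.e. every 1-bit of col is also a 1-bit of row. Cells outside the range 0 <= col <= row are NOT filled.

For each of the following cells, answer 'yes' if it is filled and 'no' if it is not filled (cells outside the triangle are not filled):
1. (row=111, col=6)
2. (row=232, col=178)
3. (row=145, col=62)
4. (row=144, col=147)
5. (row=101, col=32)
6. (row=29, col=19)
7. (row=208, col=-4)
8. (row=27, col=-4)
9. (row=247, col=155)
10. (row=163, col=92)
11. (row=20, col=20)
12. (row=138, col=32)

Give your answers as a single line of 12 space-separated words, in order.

Answer: yes no no no yes no no no no no yes no

Derivation:
(111,6): row=0b1101111, col=0b110, row AND col = 0b110 = 6; 6 == 6 -> filled
(232,178): row=0b11101000, col=0b10110010, row AND col = 0b10100000 = 160; 160 != 178 -> empty
(145,62): row=0b10010001, col=0b111110, row AND col = 0b10000 = 16; 16 != 62 -> empty
(144,147): col outside [0, 144] -> not filled
(101,32): row=0b1100101, col=0b100000, row AND col = 0b100000 = 32; 32 == 32 -> filled
(29,19): row=0b11101, col=0b10011, row AND col = 0b10001 = 17; 17 != 19 -> empty
(208,-4): col outside [0, 208] -> not filled
(27,-4): col outside [0, 27] -> not filled
(247,155): row=0b11110111, col=0b10011011, row AND col = 0b10010011 = 147; 147 != 155 -> empty
(163,92): row=0b10100011, col=0b1011100, row AND col = 0b0 = 0; 0 != 92 -> empty
(20,20): row=0b10100, col=0b10100, row AND col = 0b10100 = 20; 20 == 20 -> filled
(138,32): row=0b10001010, col=0b100000, row AND col = 0b0 = 0; 0 != 32 -> empty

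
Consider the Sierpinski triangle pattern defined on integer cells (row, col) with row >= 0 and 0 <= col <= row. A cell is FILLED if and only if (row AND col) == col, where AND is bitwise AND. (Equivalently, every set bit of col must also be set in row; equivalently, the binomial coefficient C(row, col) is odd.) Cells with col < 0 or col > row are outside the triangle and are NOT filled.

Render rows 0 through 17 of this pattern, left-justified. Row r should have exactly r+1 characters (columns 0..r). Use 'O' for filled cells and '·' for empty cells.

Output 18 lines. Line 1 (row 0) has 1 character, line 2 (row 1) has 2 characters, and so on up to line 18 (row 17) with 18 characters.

r0=0: O
r1=1: OO
r2=10: O·O
r3=11: OOOO
r4=100: O···O
r5=101: OO··OO
r6=110: O·O·O·O
r7=111: OOOOOOOO
r8=1000: O·······O
r9=1001: OO······OO
r10=1010: O·O·····O·O
r11=1011: OOOO····OOOO
r12=1100: O···O···O···O
r13=1101: OO··OO··OO··OO
r14=1110: O·O·O·O·O·O·O·O
r15=1111: OOOOOOOOOOOOOOOO
r16=10000: O···············O
r17=10001: OO··············OO

Answer: O
OO
O·O
OOOO
O···O
OO··OO
O·O·O·O
OOOOOOOO
O·······O
OO······OO
O·O·····O·O
OOOO····OOOO
O···O···O···O
OO··OO··OO··OO
O·O·O·O·O·O·O·O
OOOOOOOOOOOOOOOO
O···············O
OO··············OO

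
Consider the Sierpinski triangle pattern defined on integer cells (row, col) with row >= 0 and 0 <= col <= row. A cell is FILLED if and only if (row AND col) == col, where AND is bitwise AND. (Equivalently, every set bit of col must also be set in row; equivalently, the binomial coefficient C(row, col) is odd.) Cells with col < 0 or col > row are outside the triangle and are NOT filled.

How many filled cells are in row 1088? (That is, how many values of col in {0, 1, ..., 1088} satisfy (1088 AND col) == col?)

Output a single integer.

1088 in binary = 10001000000
popcount(1088) = number of 1-bits in 10001000000 = 2
A col c satisfies (1088 AND c) == c iff every set bit of c is also set in 1088; each of the 2 set bits of 1088 can independently be on or off in c.
count = 2^2 = 4

Answer: 4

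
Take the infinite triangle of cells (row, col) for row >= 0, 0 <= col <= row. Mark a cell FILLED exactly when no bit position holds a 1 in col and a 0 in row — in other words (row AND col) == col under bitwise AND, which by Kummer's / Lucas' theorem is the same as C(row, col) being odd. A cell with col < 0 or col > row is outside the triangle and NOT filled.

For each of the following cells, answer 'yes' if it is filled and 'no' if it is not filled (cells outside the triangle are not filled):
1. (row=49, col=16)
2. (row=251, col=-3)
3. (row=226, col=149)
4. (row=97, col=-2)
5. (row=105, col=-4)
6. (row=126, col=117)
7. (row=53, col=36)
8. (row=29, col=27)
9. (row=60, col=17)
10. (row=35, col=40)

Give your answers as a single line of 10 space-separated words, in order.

(49,16): row=0b110001, col=0b10000, row AND col = 0b10000 = 16; 16 == 16 -> filled
(251,-3): col outside [0, 251] -> not filled
(226,149): row=0b11100010, col=0b10010101, row AND col = 0b10000000 = 128; 128 != 149 -> empty
(97,-2): col outside [0, 97] -> not filled
(105,-4): col outside [0, 105] -> not filled
(126,117): row=0b1111110, col=0b1110101, row AND col = 0b1110100 = 116; 116 != 117 -> empty
(53,36): row=0b110101, col=0b100100, row AND col = 0b100100 = 36; 36 == 36 -> filled
(29,27): row=0b11101, col=0b11011, row AND col = 0b11001 = 25; 25 != 27 -> empty
(60,17): row=0b111100, col=0b10001, row AND col = 0b10000 = 16; 16 != 17 -> empty
(35,40): col outside [0, 35] -> not filled

Answer: yes no no no no no yes no no no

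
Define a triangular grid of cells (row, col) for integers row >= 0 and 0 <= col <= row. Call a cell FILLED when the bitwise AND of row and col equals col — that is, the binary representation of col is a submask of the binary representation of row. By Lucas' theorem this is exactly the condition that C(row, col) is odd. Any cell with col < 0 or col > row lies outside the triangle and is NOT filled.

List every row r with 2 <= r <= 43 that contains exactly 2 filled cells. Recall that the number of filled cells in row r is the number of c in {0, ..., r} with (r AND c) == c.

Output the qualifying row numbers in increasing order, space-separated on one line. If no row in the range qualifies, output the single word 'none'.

Answer: 2 4 8 16 32

Derivation:
Row r has 2^popcount(r) filled cells, so we need popcount(r) = log2(2) = 1.
Scan r = 2..43 and keep those with exactly 1 one-bits:
r=2=10 popcount=1 -> KEEP
r=3=11 popcount=2 -> skip
r=4=100 popcount=1 -> KEEP
r=5=101 popcount=2 -> skip
r=6=110 popcount=2 -> skip
r=7=111 popcount=3 -> skip
r=8=1000 popcount=1 -> KEEP
r=9=1001 popcount=2 -> skip
r=10=1010 popcount=2 -> skip
r=11=1011 popcount=3 -> skip
r=12=1100 popcount=2 -> skip
r=13=1101 popcount=3 -> skip
r=14=1110 popcount=3 -> skip
r=15=1111 popcount=4 -> skip
r=16=10000 popcount=1 -> KEEP
r=17=10001 popcount=2 -> skip
r=18=10010 popcount=2 -> skip
r=19=10011 popcount=3 -> skip
r=20=10100 popcount=2 -> skip
r=21=10101 popcount=3 -> skip
r=22=10110 popcount=3 -> skip
r=23=10111 popcount=4 -> skip
r=24=11000 popcount=2 -> skip
r=25=11001 popcount=3 -> skip
r=26=11010 popcount=3 -> skip
r=27=11011 popcount=4 -> skip
r=28=11100 popcount=3 -> skip
r=29=11101 popcount=4 -> skip
r=30=11110 popcount=4 -> skip
r=31=11111 popcount=5 -> skip
r=32=100000 popcount=1 -> KEEP
r=33=100001 popcount=2 -> skip
r=34=100010 popcount=2 -> skip
r=35=100011 popcount=3 -> skip
r=36=100100 popcount=2 -> skip
r=37=100101 popcount=3 -> skip
r=38=100110 popcount=3 -> skip
r=39=100111 popcount=4 -> skip
r=40=101000 popcount=2 -> skip
r=41=101001 popcount=3 -> skip
r=42=101010 popcount=3 -> skip
r=43=101011 popcount=4 -> skip
Kept rows: 2 4 8 16 32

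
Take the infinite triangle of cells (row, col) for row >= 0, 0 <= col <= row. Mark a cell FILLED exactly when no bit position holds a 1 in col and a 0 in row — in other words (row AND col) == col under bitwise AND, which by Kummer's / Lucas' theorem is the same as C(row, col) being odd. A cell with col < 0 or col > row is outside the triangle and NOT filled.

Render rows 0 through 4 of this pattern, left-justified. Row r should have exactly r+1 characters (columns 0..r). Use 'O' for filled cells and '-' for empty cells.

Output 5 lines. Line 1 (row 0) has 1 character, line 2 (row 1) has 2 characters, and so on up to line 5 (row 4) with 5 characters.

r0=0: O
r1=1: OO
r2=10: O-O
r3=11: OOOO
r4=100: O---O

Answer: O
OO
O-O
OOOO
O---O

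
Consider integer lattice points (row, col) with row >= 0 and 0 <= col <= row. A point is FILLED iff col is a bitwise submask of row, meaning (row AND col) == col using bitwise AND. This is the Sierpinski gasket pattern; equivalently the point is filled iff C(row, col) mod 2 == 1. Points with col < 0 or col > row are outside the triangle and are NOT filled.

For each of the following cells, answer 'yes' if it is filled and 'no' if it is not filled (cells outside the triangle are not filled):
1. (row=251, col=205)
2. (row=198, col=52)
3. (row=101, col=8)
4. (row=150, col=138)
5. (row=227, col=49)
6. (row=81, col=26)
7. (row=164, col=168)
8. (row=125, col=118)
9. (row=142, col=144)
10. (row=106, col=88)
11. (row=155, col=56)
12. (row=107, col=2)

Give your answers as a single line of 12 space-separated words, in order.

Answer: no no no no no no no no no no no yes

Derivation:
(251,205): row=0b11111011, col=0b11001101, row AND col = 0b11001001 = 201; 201 != 205 -> empty
(198,52): row=0b11000110, col=0b110100, row AND col = 0b100 = 4; 4 != 52 -> empty
(101,8): row=0b1100101, col=0b1000, row AND col = 0b0 = 0; 0 != 8 -> empty
(150,138): row=0b10010110, col=0b10001010, row AND col = 0b10000010 = 130; 130 != 138 -> empty
(227,49): row=0b11100011, col=0b110001, row AND col = 0b100001 = 33; 33 != 49 -> empty
(81,26): row=0b1010001, col=0b11010, row AND col = 0b10000 = 16; 16 != 26 -> empty
(164,168): col outside [0, 164] -> not filled
(125,118): row=0b1111101, col=0b1110110, row AND col = 0b1110100 = 116; 116 != 118 -> empty
(142,144): col outside [0, 142] -> not filled
(106,88): row=0b1101010, col=0b1011000, row AND col = 0b1001000 = 72; 72 != 88 -> empty
(155,56): row=0b10011011, col=0b111000, row AND col = 0b11000 = 24; 24 != 56 -> empty
(107,2): row=0b1101011, col=0b10, row AND col = 0b10 = 2; 2 == 2 -> filled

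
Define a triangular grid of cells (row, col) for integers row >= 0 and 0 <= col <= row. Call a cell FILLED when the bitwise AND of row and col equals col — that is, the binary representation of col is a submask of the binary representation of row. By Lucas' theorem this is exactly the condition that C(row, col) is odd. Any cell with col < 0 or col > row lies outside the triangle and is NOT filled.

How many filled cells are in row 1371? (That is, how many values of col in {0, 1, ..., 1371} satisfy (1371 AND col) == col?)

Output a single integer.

1371 in binary = 10101011011
popcount(1371) = number of 1-bits in 10101011011 = 7
A col c satisfies (1371 AND c) == c iff every set bit of c is also set in 1371; each of the 7 set bits of 1371 can independently be on or off in c.
count = 2^7 = 128

Answer: 128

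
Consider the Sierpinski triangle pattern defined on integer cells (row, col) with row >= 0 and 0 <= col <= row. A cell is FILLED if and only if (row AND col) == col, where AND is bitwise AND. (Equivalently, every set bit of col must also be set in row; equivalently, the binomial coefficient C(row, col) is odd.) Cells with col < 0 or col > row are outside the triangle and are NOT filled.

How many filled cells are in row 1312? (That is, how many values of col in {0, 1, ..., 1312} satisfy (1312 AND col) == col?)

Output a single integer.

1312 in binary = 10100100000
popcount(1312) = number of 1-bits in 10100100000 = 3
A col c satisfies (1312 AND c) == c iff every set bit of c is also set in 1312; each of the 3 set bits of 1312 can independently be on or off in c.
count = 2^3 = 8

Answer: 8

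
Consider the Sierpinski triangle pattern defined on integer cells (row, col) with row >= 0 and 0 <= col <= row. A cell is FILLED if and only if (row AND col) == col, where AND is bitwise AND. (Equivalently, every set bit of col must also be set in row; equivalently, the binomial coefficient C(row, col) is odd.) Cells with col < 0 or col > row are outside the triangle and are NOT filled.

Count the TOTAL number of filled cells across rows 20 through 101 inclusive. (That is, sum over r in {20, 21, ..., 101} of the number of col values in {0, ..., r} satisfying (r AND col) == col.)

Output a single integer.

Answer: 1176

Derivation:
r20=10100 pc2: +4 =4
r21=10101 pc3: +8 =12
r22=10110 pc3: +8 =20
r23=10111 pc4: +16 =36
r24=11000 pc2: +4 =40
r25=11001 pc3: +8 =48
r26=11010 pc3: +8 =56
r27=11011 pc4: +16 =72
r28=11100 pc3: +8 =80
r29=11101 pc4: +16 =96
r30=11110 pc4: +16 =112
r31=11111 pc5: +32 =144
r32=100000 pc1: +2 =146
r33=100001 pc2: +4 =150
r34=100010 pc2: +4 =154
r35=100011 pc3: +8 =162
r36=100100 pc2: +4 =166
r37=100101 pc3: +8 =174
r38=100110 pc3: +8 =182
r39=100111 pc4: +16 =198
r40=101000 pc2: +4 =202
r41=101001 pc3: +8 =210
r42=101010 pc3: +8 =218
r43=101011 pc4: +16 =234
r44=101100 pc3: +8 =242
r45=101101 pc4: +16 =258
r46=101110 pc4: +16 =274
r47=101111 pc5: +32 =306
r48=110000 pc2: +4 =310
r49=110001 pc3: +8 =318
r50=110010 pc3: +8 =326
r51=110011 pc4: +16 =342
r52=110100 pc3: +8 =350
r53=110101 pc4: +16 =366
r54=110110 pc4: +16 =382
r55=110111 pc5: +32 =414
r56=111000 pc3: +8 =422
r57=111001 pc4: +16 =438
r58=111010 pc4: +16 =454
r59=111011 pc5: +32 =486
r60=111100 pc4: +16 =502
r61=111101 pc5: +32 =534
r62=111110 pc5: +32 =566
r63=111111 pc6: +64 =630
r64=1000000 pc1: +2 =632
r65=1000001 pc2: +4 =636
r66=1000010 pc2: +4 =640
r67=1000011 pc3: +8 =648
r68=1000100 pc2: +4 =652
r69=1000101 pc3: +8 =660
r70=1000110 pc3: +8 =668
r71=1000111 pc4: +16 =684
r72=1001000 pc2: +4 =688
r73=1001001 pc3: +8 =696
r74=1001010 pc3: +8 =704
r75=1001011 pc4: +16 =720
r76=1001100 pc3: +8 =728
r77=1001101 pc4: +16 =744
r78=1001110 pc4: +16 =760
r79=1001111 pc5: +32 =792
r80=1010000 pc2: +4 =796
r81=1010001 pc3: +8 =804
r82=1010010 pc3: +8 =812
r83=1010011 pc4: +16 =828
r84=1010100 pc3: +8 =836
r85=1010101 pc4: +16 =852
r86=1010110 pc4: +16 =868
r87=1010111 pc5: +32 =900
r88=1011000 pc3: +8 =908
r89=1011001 pc4: +16 =924
r90=1011010 pc4: +16 =940
r91=1011011 pc5: +32 =972
r92=1011100 pc4: +16 =988
r93=1011101 pc5: +32 =1020
r94=1011110 pc5: +32 =1052
r95=1011111 pc6: +64 =1116
r96=1100000 pc2: +4 =1120
r97=1100001 pc3: +8 =1128
r98=1100010 pc3: +8 =1136
r99=1100011 pc4: +16 =1152
r100=1100100 pc3: +8 =1160
r101=1100101 pc4: +16 =1176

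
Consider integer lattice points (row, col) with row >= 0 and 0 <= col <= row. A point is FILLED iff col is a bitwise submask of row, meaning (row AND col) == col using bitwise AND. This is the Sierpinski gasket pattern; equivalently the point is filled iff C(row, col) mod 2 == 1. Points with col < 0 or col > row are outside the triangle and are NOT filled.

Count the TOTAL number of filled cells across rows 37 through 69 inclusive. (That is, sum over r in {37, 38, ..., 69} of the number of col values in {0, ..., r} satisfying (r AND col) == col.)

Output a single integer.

r37=100101 pc3: +8 =8
r38=100110 pc3: +8 =16
r39=100111 pc4: +16 =32
r40=101000 pc2: +4 =36
r41=101001 pc3: +8 =44
r42=101010 pc3: +8 =52
r43=101011 pc4: +16 =68
r44=101100 pc3: +8 =76
r45=101101 pc4: +16 =92
r46=101110 pc4: +16 =108
r47=101111 pc5: +32 =140
r48=110000 pc2: +4 =144
r49=110001 pc3: +8 =152
r50=110010 pc3: +8 =160
r51=110011 pc4: +16 =176
r52=110100 pc3: +8 =184
r53=110101 pc4: +16 =200
r54=110110 pc4: +16 =216
r55=110111 pc5: +32 =248
r56=111000 pc3: +8 =256
r57=111001 pc4: +16 =272
r58=111010 pc4: +16 =288
r59=111011 pc5: +32 =320
r60=111100 pc4: +16 =336
r61=111101 pc5: +32 =368
r62=111110 pc5: +32 =400
r63=111111 pc6: +64 =464
r64=1000000 pc1: +2 =466
r65=1000001 pc2: +4 =470
r66=1000010 pc2: +4 =474
r67=1000011 pc3: +8 =482
r68=1000100 pc2: +4 =486
r69=1000101 pc3: +8 =494

Answer: 494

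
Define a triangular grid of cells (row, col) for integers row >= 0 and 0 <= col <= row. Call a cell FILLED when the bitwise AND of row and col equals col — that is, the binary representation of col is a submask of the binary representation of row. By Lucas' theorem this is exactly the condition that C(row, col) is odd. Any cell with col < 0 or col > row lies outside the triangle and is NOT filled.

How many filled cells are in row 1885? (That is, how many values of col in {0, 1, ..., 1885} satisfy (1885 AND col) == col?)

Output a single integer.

Answer: 256

Derivation:
1885 in binary = 11101011101
popcount(1885) = number of 1-bits in 11101011101 = 8
A col c satisfies (1885 AND c) == c iff every set bit of c is also set in 1885; each of the 8 set bits of 1885 can independently be on or off in c.
count = 2^8 = 256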